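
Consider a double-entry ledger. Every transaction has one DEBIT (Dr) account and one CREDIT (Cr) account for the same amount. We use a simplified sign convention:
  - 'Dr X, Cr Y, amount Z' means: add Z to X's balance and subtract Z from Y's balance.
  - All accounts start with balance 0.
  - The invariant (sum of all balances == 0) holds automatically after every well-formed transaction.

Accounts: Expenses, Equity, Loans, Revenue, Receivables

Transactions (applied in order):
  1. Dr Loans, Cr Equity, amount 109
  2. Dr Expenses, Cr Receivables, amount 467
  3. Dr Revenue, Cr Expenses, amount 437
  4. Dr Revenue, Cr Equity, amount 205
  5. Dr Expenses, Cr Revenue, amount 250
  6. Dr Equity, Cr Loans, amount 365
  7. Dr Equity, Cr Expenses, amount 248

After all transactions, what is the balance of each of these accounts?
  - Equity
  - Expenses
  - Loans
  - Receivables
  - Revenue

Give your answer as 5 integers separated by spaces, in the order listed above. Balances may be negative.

Answer: 299 32 -256 -467 392

Derivation:
After txn 1 (Dr Loans, Cr Equity, amount 109): Equity=-109 Loans=109
After txn 2 (Dr Expenses, Cr Receivables, amount 467): Equity=-109 Expenses=467 Loans=109 Receivables=-467
After txn 3 (Dr Revenue, Cr Expenses, amount 437): Equity=-109 Expenses=30 Loans=109 Receivables=-467 Revenue=437
After txn 4 (Dr Revenue, Cr Equity, amount 205): Equity=-314 Expenses=30 Loans=109 Receivables=-467 Revenue=642
After txn 5 (Dr Expenses, Cr Revenue, amount 250): Equity=-314 Expenses=280 Loans=109 Receivables=-467 Revenue=392
After txn 6 (Dr Equity, Cr Loans, amount 365): Equity=51 Expenses=280 Loans=-256 Receivables=-467 Revenue=392
After txn 7 (Dr Equity, Cr Expenses, amount 248): Equity=299 Expenses=32 Loans=-256 Receivables=-467 Revenue=392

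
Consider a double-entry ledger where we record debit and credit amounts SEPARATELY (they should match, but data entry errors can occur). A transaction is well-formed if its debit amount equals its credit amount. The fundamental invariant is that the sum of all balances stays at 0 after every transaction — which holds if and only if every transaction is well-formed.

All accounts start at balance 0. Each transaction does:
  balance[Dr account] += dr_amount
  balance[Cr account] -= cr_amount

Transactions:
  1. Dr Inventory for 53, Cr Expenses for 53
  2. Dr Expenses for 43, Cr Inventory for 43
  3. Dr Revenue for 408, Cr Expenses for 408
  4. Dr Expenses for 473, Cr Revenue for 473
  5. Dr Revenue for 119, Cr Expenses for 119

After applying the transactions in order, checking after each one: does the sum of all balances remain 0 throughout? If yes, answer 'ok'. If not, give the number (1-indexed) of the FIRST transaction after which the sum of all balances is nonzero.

Answer: ok

Derivation:
After txn 1: dr=53 cr=53 sum_balances=0
After txn 2: dr=43 cr=43 sum_balances=0
After txn 3: dr=408 cr=408 sum_balances=0
After txn 4: dr=473 cr=473 sum_balances=0
After txn 5: dr=119 cr=119 sum_balances=0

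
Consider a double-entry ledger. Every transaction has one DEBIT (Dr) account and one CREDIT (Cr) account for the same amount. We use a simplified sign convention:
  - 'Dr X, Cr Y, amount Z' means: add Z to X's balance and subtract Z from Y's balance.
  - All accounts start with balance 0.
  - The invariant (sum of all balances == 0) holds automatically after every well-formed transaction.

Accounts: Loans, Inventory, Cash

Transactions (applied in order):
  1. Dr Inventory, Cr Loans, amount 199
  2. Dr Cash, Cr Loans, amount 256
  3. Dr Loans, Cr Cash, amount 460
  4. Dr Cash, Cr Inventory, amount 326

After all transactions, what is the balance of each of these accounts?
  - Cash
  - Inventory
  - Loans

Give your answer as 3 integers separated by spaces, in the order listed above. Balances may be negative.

After txn 1 (Dr Inventory, Cr Loans, amount 199): Inventory=199 Loans=-199
After txn 2 (Dr Cash, Cr Loans, amount 256): Cash=256 Inventory=199 Loans=-455
After txn 3 (Dr Loans, Cr Cash, amount 460): Cash=-204 Inventory=199 Loans=5
After txn 4 (Dr Cash, Cr Inventory, amount 326): Cash=122 Inventory=-127 Loans=5

Answer: 122 -127 5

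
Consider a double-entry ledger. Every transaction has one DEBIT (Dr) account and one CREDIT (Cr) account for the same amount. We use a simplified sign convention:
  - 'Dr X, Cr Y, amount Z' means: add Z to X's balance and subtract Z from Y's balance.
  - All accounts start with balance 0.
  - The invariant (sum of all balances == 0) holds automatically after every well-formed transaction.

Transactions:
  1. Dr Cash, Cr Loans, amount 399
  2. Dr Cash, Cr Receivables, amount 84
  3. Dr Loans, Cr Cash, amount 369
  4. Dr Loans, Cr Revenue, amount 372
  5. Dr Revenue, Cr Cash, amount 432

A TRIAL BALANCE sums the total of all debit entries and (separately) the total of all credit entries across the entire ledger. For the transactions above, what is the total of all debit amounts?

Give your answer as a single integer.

Txn 1: debit+=399
Txn 2: debit+=84
Txn 3: debit+=369
Txn 4: debit+=372
Txn 5: debit+=432
Total debits = 1656

Answer: 1656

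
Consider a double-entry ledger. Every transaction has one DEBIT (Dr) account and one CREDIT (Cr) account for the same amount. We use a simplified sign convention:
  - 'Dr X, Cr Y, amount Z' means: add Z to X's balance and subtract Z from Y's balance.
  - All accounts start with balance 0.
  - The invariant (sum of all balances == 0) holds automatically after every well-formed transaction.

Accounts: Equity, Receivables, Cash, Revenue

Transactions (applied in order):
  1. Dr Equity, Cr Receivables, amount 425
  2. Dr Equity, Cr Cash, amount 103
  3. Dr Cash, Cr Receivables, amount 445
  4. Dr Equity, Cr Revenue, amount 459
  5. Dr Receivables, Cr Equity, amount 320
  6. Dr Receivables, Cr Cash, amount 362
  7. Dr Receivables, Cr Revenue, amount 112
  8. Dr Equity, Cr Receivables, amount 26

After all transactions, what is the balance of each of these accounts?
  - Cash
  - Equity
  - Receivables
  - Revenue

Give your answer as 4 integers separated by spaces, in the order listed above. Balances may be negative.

Answer: -20 693 -102 -571

Derivation:
After txn 1 (Dr Equity, Cr Receivables, amount 425): Equity=425 Receivables=-425
After txn 2 (Dr Equity, Cr Cash, amount 103): Cash=-103 Equity=528 Receivables=-425
After txn 3 (Dr Cash, Cr Receivables, amount 445): Cash=342 Equity=528 Receivables=-870
After txn 4 (Dr Equity, Cr Revenue, amount 459): Cash=342 Equity=987 Receivables=-870 Revenue=-459
After txn 5 (Dr Receivables, Cr Equity, amount 320): Cash=342 Equity=667 Receivables=-550 Revenue=-459
After txn 6 (Dr Receivables, Cr Cash, amount 362): Cash=-20 Equity=667 Receivables=-188 Revenue=-459
After txn 7 (Dr Receivables, Cr Revenue, amount 112): Cash=-20 Equity=667 Receivables=-76 Revenue=-571
After txn 8 (Dr Equity, Cr Receivables, amount 26): Cash=-20 Equity=693 Receivables=-102 Revenue=-571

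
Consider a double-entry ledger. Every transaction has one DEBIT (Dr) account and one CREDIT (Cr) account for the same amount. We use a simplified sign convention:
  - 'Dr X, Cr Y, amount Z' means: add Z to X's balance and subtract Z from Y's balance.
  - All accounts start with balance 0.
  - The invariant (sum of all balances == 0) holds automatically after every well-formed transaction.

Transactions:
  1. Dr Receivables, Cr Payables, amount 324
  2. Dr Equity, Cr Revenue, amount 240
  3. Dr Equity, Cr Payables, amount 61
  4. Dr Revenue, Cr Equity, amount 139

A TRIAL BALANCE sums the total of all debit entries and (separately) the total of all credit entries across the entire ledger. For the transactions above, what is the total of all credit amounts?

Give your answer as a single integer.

Answer: 764

Derivation:
Txn 1: credit+=324
Txn 2: credit+=240
Txn 3: credit+=61
Txn 4: credit+=139
Total credits = 764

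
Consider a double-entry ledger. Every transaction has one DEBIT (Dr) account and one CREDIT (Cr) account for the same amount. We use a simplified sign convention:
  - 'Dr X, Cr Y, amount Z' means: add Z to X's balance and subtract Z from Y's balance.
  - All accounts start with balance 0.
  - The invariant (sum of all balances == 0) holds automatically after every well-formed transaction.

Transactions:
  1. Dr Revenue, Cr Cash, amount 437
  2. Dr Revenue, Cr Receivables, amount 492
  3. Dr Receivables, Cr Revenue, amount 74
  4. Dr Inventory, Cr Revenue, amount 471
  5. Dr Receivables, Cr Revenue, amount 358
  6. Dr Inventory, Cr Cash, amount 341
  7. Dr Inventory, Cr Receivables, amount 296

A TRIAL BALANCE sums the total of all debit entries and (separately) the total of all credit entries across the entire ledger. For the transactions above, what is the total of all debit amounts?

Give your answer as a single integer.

Answer: 2469

Derivation:
Txn 1: debit+=437
Txn 2: debit+=492
Txn 3: debit+=74
Txn 4: debit+=471
Txn 5: debit+=358
Txn 6: debit+=341
Txn 7: debit+=296
Total debits = 2469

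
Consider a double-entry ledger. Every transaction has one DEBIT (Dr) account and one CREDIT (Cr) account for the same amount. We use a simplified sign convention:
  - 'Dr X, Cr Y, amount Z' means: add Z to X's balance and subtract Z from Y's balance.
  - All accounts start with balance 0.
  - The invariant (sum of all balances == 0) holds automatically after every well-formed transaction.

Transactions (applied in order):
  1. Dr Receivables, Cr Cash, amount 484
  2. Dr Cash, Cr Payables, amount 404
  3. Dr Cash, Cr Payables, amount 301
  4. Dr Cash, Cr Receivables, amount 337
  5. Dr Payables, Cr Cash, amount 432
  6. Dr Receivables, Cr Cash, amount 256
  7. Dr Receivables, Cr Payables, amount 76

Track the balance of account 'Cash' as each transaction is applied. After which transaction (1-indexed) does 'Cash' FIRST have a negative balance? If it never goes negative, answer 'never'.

Answer: 1

Derivation:
After txn 1: Cash=-484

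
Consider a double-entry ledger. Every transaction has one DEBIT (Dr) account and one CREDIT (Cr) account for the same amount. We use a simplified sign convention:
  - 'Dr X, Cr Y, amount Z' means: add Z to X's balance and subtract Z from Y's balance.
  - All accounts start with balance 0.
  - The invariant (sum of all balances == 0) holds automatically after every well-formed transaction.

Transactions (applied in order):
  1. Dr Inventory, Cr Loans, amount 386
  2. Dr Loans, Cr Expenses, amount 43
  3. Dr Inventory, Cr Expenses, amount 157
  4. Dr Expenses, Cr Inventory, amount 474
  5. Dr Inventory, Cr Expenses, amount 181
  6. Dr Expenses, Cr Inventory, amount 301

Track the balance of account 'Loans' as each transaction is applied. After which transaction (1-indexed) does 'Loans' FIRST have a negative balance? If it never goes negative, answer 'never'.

After txn 1: Loans=-386

Answer: 1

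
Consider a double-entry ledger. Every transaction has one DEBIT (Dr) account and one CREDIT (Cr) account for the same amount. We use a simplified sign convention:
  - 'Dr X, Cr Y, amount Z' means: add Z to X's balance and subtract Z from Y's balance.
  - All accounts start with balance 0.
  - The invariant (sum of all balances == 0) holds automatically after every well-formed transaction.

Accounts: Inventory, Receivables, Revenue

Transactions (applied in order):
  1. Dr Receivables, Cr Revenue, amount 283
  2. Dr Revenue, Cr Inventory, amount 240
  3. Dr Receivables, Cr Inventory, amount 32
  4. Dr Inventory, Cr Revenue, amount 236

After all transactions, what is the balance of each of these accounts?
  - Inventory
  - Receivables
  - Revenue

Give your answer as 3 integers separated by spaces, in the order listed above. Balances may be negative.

Answer: -36 315 -279

Derivation:
After txn 1 (Dr Receivables, Cr Revenue, amount 283): Receivables=283 Revenue=-283
After txn 2 (Dr Revenue, Cr Inventory, amount 240): Inventory=-240 Receivables=283 Revenue=-43
After txn 3 (Dr Receivables, Cr Inventory, amount 32): Inventory=-272 Receivables=315 Revenue=-43
After txn 4 (Dr Inventory, Cr Revenue, amount 236): Inventory=-36 Receivables=315 Revenue=-279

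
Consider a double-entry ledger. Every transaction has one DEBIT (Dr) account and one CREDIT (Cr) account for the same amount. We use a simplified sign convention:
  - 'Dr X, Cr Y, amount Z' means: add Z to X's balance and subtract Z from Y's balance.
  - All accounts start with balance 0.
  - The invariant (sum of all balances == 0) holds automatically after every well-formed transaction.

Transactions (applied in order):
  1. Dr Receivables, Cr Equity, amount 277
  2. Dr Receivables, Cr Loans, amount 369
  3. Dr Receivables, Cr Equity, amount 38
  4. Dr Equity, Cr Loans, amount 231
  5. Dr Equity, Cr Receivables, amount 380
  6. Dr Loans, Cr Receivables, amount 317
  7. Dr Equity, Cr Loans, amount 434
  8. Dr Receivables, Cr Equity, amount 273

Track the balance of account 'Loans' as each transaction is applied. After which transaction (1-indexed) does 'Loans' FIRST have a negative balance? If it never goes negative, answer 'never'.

Answer: 2

Derivation:
After txn 1: Loans=0
After txn 2: Loans=-369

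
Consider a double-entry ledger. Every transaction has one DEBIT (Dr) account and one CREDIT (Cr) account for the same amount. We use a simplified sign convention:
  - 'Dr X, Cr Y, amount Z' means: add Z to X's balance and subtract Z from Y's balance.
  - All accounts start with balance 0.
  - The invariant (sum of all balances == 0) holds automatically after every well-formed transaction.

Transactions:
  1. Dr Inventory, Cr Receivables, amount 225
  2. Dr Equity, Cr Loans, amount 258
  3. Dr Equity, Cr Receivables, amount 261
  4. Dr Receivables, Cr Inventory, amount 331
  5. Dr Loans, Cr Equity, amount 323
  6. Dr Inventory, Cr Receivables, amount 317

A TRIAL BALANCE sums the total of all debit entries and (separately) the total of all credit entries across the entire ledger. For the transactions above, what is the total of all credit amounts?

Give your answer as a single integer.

Answer: 1715

Derivation:
Txn 1: credit+=225
Txn 2: credit+=258
Txn 3: credit+=261
Txn 4: credit+=331
Txn 5: credit+=323
Txn 6: credit+=317
Total credits = 1715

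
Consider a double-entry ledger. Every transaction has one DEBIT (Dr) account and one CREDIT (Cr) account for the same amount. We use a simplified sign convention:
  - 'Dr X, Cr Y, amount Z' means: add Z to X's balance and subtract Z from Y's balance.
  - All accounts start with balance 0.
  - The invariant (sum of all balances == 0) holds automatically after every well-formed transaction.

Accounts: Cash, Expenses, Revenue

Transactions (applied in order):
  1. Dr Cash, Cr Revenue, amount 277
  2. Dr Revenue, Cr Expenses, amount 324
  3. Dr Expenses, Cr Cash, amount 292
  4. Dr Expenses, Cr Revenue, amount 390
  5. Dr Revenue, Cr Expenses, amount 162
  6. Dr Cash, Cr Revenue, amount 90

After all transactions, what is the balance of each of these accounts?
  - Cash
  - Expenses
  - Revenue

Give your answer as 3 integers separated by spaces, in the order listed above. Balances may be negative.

Answer: 75 196 -271

Derivation:
After txn 1 (Dr Cash, Cr Revenue, amount 277): Cash=277 Revenue=-277
After txn 2 (Dr Revenue, Cr Expenses, amount 324): Cash=277 Expenses=-324 Revenue=47
After txn 3 (Dr Expenses, Cr Cash, amount 292): Cash=-15 Expenses=-32 Revenue=47
After txn 4 (Dr Expenses, Cr Revenue, amount 390): Cash=-15 Expenses=358 Revenue=-343
After txn 5 (Dr Revenue, Cr Expenses, amount 162): Cash=-15 Expenses=196 Revenue=-181
After txn 6 (Dr Cash, Cr Revenue, amount 90): Cash=75 Expenses=196 Revenue=-271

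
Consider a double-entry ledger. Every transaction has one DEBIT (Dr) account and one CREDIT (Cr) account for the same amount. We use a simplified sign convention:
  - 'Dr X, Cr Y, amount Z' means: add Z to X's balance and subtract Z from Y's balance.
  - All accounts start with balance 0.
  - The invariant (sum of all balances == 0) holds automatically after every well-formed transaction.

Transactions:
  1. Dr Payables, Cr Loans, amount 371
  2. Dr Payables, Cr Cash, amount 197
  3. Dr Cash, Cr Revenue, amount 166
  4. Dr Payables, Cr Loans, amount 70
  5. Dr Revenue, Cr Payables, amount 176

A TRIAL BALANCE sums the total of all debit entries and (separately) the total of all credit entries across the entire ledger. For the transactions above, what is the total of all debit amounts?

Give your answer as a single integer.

Answer: 980

Derivation:
Txn 1: debit+=371
Txn 2: debit+=197
Txn 3: debit+=166
Txn 4: debit+=70
Txn 5: debit+=176
Total debits = 980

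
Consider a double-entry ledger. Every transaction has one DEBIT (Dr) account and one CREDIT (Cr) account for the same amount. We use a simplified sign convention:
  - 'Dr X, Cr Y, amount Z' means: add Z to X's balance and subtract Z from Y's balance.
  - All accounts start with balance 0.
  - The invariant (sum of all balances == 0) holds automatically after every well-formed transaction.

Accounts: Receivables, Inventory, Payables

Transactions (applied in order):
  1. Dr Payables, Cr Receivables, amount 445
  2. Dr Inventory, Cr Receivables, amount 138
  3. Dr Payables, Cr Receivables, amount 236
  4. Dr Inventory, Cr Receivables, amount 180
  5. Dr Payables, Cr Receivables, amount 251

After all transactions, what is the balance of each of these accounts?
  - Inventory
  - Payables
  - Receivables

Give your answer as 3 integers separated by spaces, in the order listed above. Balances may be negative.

After txn 1 (Dr Payables, Cr Receivables, amount 445): Payables=445 Receivables=-445
After txn 2 (Dr Inventory, Cr Receivables, amount 138): Inventory=138 Payables=445 Receivables=-583
After txn 3 (Dr Payables, Cr Receivables, amount 236): Inventory=138 Payables=681 Receivables=-819
After txn 4 (Dr Inventory, Cr Receivables, amount 180): Inventory=318 Payables=681 Receivables=-999
After txn 5 (Dr Payables, Cr Receivables, amount 251): Inventory=318 Payables=932 Receivables=-1250

Answer: 318 932 -1250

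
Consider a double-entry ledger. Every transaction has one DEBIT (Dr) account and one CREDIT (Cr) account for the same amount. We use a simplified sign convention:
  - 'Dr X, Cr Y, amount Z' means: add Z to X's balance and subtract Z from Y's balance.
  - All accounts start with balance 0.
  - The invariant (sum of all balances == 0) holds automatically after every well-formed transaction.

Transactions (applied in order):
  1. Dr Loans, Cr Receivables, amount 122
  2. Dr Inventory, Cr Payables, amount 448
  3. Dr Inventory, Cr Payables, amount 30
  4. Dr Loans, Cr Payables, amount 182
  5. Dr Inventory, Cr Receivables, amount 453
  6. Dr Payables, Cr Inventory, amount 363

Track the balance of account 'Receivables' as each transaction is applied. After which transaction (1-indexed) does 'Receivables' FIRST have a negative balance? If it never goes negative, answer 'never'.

Answer: 1

Derivation:
After txn 1: Receivables=-122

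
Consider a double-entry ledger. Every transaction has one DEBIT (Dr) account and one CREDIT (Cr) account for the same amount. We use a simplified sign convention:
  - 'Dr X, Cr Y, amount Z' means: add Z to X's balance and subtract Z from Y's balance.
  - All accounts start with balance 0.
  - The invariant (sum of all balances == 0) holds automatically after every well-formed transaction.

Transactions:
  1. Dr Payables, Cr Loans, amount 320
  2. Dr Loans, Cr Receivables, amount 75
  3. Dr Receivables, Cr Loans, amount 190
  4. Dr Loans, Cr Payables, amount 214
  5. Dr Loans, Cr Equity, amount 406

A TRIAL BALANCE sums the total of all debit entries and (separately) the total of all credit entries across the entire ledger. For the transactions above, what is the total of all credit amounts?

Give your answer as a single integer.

Answer: 1205

Derivation:
Txn 1: credit+=320
Txn 2: credit+=75
Txn 3: credit+=190
Txn 4: credit+=214
Txn 5: credit+=406
Total credits = 1205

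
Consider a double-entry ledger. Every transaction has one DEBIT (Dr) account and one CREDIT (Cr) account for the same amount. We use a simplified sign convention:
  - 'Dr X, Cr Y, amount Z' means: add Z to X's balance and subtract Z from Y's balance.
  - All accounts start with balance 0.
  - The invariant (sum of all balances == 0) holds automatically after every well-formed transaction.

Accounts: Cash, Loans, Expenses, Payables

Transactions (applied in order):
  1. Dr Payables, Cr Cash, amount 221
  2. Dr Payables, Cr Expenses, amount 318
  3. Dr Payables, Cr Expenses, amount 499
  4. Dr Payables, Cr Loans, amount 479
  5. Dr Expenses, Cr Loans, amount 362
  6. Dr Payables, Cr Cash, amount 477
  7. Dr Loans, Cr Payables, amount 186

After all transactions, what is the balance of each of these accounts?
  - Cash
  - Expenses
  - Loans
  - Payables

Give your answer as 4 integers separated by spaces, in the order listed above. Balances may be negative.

After txn 1 (Dr Payables, Cr Cash, amount 221): Cash=-221 Payables=221
After txn 2 (Dr Payables, Cr Expenses, amount 318): Cash=-221 Expenses=-318 Payables=539
After txn 3 (Dr Payables, Cr Expenses, amount 499): Cash=-221 Expenses=-817 Payables=1038
After txn 4 (Dr Payables, Cr Loans, amount 479): Cash=-221 Expenses=-817 Loans=-479 Payables=1517
After txn 5 (Dr Expenses, Cr Loans, amount 362): Cash=-221 Expenses=-455 Loans=-841 Payables=1517
After txn 6 (Dr Payables, Cr Cash, amount 477): Cash=-698 Expenses=-455 Loans=-841 Payables=1994
After txn 7 (Dr Loans, Cr Payables, amount 186): Cash=-698 Expenses=-455 Loans=-655 Payables=1808

Answer: -698 -455 -655 1808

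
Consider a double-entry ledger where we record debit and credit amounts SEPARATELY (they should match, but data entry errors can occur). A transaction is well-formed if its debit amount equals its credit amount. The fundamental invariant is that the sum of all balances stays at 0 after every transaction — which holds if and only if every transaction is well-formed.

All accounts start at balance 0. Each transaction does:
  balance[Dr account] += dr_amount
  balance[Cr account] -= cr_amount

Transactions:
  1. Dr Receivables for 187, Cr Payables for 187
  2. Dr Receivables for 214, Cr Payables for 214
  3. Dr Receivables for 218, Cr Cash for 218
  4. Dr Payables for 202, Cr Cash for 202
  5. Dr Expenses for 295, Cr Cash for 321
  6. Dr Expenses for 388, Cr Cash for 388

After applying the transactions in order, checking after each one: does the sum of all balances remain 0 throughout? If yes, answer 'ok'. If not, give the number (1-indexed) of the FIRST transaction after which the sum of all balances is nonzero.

After txn 1: dr=187 cr=187 sum_balances=0
After txn 2: dr=214 cr=214 sum_balances=0
After txn 3: dr=218 cr=218 sum_balances=0
After txn 4: dr=202 cr=202 sum_balances=0
After txn 5: dr=295 cr=321 sum_balances=-26
After txn 6: dr=388 cr=388 sum_balances=-26

Answer: 5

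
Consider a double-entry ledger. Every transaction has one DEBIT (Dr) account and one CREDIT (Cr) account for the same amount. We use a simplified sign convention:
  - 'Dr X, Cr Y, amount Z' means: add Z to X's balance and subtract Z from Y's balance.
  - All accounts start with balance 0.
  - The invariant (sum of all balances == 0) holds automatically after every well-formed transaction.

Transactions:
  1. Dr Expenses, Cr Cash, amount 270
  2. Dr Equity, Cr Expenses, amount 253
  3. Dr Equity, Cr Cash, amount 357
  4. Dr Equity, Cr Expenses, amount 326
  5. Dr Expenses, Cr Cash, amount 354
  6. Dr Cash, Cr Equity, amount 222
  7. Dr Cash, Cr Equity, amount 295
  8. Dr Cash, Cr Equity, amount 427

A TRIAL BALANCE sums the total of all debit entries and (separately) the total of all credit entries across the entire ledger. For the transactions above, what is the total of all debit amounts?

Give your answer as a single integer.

Txn 1: debit+=270
Txn 2: debit+=253
Txn 3: debit+=357
Txn 4: debit+=326
Txn 5: debit+=354
Txn 6: debit+=222
Txn 7: debit+=295
Txn 8: debit+=427
Total debits = 2504

Answer: 2504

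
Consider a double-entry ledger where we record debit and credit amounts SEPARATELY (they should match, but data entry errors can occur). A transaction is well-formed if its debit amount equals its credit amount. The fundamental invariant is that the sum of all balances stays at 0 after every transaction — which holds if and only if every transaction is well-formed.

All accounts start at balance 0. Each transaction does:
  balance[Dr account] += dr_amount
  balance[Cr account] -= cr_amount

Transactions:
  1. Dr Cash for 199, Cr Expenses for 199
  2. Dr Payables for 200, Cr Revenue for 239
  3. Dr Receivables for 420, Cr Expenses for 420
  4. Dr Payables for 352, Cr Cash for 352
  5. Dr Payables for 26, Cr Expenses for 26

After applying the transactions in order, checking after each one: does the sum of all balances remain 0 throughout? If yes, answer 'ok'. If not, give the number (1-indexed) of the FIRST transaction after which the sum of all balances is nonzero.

Answer: 2

Derivation:
After txn 1: dr=199 cr=199 sum_balances=0
After txn 2: dr=200 cr=239 sum_balances=-39
After txn 3: dr=420 cr=420 sum_balances=-39
After txn 4: dr=352 cr=352 sum_balances=-39
After txn 5: dr=26 cr=26 sum_balances=-39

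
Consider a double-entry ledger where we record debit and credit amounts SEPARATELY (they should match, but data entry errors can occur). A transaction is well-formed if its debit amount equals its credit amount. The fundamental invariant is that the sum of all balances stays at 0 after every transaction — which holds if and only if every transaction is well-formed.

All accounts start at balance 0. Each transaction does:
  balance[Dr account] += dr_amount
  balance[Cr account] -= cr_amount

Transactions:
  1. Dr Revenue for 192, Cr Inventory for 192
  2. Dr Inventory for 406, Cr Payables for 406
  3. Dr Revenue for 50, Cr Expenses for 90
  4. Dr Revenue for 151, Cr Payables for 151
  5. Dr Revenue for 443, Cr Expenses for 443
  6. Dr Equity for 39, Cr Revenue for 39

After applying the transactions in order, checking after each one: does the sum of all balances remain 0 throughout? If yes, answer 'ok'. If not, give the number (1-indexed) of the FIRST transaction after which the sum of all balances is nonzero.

After txn 1: dr=192 cr=192 sum_balances=0
After txn 2: dr=406 cr=406 sum_balances=0
After txn 3: dr=50 cr=90 sum_balances=-40
After txn 4: dr=151 cr=151 sum_balances=-40
After txn 5: dr=443 cr=443 sum_balances=-40
After txn 6: dr=39 cr=39 sum_balances=-40

Answer: 3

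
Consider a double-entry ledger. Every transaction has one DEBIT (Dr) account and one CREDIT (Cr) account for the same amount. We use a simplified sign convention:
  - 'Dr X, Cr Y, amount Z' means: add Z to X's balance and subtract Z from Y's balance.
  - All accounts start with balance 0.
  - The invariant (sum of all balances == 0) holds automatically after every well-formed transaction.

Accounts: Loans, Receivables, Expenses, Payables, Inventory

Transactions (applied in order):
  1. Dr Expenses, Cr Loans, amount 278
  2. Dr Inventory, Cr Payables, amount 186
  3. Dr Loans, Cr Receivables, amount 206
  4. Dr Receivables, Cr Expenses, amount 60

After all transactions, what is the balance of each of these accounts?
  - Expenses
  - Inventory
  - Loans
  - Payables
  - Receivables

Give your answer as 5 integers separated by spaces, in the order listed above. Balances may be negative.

Answer: 218 186 -72 -186 -146

Derivation:
After txn 1 (Dr Expenses, Cr Loans, amount 278): Expenses=278 Loans=-278
After txn 2 (Dr Inventory, Cr Payables, amount 186): Expenses=278 Inventory=186 Loans=-278 Payables=-186
After txn 3 (Dr Loans, Cr Receivables, amount 206): Expenses=278 Inventory=186 Loans=-72 Payables=-186 Receivables=-206
After txn 4 (Dr Receivables, Cr Expenses, amount 60): Expenses=218 Inventory=186 Loans=-72 Payables=-186 Receivables=-146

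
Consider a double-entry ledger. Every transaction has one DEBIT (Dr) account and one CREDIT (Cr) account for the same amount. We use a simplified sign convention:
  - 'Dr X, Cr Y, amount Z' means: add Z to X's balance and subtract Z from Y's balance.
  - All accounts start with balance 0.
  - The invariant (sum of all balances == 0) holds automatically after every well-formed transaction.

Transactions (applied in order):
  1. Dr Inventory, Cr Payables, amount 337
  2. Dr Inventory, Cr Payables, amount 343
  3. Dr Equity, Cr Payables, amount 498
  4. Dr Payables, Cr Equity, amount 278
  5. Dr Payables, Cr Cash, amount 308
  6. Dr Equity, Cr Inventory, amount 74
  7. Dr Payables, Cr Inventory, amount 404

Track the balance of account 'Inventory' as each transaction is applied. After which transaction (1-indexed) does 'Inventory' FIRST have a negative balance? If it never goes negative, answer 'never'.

After txn 1: Inventory=337
After txn 2: Inventory=680
After txn 3: Inventory=680
After txn 4: Inventory=680
After txn 5: Inventory=680
After txn 6: Inventory=606
After txn 7: Inventory=202

Answer: never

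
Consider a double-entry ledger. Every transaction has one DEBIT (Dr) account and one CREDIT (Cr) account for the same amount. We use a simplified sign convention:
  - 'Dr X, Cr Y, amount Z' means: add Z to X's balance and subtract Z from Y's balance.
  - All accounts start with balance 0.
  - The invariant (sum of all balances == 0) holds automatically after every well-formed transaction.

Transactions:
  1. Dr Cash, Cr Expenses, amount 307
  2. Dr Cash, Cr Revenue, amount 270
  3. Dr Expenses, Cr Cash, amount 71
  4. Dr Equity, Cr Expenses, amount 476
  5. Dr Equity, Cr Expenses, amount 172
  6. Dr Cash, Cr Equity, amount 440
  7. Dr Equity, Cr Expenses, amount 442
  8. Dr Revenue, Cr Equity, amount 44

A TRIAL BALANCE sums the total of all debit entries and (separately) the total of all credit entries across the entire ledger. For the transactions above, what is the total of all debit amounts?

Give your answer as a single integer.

Txn 1: debit+=307
Txn 2: debit+=270
Txn 3: debit+=71
Txn 4: debit+=476
Txn 5: debit+=172
Txn 6: debit+=440
Txn 7: debit+=442
Txn 8: debit+=44
Total debits = 2222

Answer: 2222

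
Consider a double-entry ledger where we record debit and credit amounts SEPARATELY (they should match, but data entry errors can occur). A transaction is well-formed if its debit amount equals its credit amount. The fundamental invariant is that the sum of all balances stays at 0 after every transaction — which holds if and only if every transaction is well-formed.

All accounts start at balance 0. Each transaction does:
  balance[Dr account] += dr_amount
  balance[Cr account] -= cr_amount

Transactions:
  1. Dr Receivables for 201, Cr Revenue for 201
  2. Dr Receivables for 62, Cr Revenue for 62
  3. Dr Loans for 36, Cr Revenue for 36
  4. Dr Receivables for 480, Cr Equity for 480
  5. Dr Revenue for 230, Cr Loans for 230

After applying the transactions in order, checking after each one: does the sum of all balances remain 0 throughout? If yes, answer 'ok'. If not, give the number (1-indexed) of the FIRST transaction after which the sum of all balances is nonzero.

After txn 1: dr=201 cr=201 sum_balances=0
After txn 2: dr=62 cr=62 sum_balances=0
After txn 3: dr=36 cr=36 sum_balances=0
After txn 4: dr=480 cr=480 sum_balances=0
After txn 5: dr=230 cr=230 sum_balances=0

Answer: ok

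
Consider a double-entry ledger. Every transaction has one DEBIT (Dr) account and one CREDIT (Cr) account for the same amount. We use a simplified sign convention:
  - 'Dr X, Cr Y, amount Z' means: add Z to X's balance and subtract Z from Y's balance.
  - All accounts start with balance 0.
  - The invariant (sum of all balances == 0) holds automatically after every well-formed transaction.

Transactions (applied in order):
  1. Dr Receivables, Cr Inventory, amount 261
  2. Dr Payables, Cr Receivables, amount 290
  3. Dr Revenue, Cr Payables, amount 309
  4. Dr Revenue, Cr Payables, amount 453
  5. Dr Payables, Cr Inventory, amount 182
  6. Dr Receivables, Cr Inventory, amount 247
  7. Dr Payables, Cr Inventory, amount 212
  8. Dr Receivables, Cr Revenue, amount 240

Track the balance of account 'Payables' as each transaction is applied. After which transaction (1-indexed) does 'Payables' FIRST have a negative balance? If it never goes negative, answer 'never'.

Answer: 3

Derivation:
After txn 1: Payables=0
After txn 2: Payables=290
After txn 3: Payables=-19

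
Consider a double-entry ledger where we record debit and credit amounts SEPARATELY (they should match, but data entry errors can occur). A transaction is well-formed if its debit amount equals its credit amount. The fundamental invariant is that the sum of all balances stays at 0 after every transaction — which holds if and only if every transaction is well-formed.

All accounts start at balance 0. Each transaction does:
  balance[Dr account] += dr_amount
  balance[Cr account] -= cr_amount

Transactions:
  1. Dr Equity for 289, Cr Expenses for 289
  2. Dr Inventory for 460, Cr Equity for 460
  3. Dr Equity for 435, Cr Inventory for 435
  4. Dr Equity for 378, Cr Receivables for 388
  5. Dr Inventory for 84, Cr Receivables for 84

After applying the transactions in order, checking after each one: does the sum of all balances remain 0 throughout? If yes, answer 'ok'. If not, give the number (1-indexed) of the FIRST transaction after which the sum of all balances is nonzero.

Answer: 4

Derivation:
After txn 1: dr=289 cr=289 sum_balances=0
After txn 2: dr=460 cr=460 sum_balances=0
After txn 3: dr=435 cr=435 sum_balances=0
After txn 4: dr=378 cr=388 sum_balances=-10
After txn 5: dr=84 cr=84 sum_balances=-10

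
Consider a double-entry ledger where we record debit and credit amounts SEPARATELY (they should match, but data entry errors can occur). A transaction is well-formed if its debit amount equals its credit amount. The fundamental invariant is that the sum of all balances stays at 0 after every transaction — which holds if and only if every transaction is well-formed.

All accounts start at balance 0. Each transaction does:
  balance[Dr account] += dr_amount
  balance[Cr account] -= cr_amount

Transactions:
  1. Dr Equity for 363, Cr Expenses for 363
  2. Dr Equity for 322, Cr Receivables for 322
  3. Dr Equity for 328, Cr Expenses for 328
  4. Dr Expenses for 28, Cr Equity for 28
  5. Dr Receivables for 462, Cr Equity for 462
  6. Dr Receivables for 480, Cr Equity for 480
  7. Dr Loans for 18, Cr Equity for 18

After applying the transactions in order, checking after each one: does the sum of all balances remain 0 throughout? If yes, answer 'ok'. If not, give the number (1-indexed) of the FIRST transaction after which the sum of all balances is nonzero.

After txn 1: dr=363 cr=363 sum_balances=0
After txn 2: dr=322 cr=322 sum_balances=0
After txn 3: dr=328 cr=328 sum_balances=0
After txn 4: dr=28 cr=28 sum_balances=0
After txn 5: dr=462 cr=462 sum_balances=0
After txn 6: dr=480 cr=480 sum_balances=0
After txn 7: dr=18 cr=18 sum_balances=0

Answer: ok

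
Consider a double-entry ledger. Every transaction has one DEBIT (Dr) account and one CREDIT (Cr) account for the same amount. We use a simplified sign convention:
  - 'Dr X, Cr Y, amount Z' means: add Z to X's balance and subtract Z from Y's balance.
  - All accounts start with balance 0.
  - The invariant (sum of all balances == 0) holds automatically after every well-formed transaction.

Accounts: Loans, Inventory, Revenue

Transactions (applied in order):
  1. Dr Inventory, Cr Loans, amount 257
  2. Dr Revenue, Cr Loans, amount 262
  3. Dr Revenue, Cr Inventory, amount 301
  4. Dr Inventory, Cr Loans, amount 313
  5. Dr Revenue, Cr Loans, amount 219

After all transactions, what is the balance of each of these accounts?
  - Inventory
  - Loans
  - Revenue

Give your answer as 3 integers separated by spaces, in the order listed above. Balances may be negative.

Answer: 269 -1051 782

Derivation:
After txn 1 (Dr Inventory, Cr Loans, amount 257): Inventory=257 Loans=-257
After txn 2 (Dr Revenue, Cr Loans, amount 262): Inventory=257 Loans=-519 Revenue=262
After txn 3 (Dr Revenue, Cr Inventory, amount 301): Inventory=-44 Loans=-519 Revenue=563
After txn 4 (Dr Inventory, Cr Loans, amount 313): Inventory=269 Loans=-832 Revenue=563
After txn 5 (Dr Revenue, Cr Loans, amount 219): Inventory=269 Loans=-1051 Revenue=782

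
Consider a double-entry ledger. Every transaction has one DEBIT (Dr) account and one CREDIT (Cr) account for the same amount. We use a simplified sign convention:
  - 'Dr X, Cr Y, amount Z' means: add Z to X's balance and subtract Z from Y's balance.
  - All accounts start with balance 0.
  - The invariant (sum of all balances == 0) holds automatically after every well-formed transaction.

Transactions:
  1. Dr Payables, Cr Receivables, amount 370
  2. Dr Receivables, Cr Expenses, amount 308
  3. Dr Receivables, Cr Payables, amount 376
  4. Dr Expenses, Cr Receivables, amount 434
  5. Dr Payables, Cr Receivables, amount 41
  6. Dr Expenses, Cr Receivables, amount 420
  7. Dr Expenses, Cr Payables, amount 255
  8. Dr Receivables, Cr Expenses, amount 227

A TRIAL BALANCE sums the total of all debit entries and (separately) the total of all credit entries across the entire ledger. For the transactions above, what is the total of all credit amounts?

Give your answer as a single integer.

Txn 1: credit+=370
Txn 2: credit+=308
Txn 3: credit+=376
Txn 4: credit+=434
Txn 5: credit+=41
Txn 6: credit+=420
Txn 7: credit+=255
Txn 8: credit+=227
Total credits = 2431

Answer: 2431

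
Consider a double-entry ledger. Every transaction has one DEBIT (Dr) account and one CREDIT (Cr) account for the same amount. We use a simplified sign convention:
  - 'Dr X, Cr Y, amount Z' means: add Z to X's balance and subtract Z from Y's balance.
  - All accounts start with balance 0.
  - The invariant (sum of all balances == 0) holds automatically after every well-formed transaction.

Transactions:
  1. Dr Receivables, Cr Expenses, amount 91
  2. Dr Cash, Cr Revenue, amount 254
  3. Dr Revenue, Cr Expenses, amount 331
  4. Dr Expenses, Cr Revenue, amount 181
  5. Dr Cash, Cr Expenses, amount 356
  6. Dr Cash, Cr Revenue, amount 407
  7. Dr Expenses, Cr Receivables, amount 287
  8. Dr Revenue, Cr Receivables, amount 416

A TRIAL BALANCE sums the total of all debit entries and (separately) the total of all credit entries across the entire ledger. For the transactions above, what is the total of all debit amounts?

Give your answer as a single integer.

Txn 1: debit+=91
Txn 2: debit+=254
Txn 3: debit+=331
Txn 4: debit+=181
Txn 5: debit+=356
Txn 6: debit+=407
Txn 7: debit+=287
Txn 8: debit+=416
Total debits = 2323

Answer: 2323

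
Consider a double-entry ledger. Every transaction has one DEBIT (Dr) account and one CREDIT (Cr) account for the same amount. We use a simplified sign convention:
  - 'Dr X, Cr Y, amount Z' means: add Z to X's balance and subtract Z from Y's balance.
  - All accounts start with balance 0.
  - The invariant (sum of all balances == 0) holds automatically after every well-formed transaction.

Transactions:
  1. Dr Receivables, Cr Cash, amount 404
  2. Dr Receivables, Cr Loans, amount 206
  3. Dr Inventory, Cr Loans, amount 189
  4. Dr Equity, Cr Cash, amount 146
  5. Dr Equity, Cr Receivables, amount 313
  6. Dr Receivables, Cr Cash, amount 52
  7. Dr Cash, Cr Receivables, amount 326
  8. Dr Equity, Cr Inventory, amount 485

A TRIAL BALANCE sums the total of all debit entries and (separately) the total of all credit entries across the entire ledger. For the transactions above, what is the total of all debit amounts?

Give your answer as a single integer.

Txn 1: debit+=404
Txn 2: debit+=206
Txn 3: debit+=189
Txn 4: debit+=146
Txn 5: debit+=313
Txn 6: debit+=52
Txn 7: debit+=326
Txn 8: debit+=485
Total debits = 2121

Answer: 2121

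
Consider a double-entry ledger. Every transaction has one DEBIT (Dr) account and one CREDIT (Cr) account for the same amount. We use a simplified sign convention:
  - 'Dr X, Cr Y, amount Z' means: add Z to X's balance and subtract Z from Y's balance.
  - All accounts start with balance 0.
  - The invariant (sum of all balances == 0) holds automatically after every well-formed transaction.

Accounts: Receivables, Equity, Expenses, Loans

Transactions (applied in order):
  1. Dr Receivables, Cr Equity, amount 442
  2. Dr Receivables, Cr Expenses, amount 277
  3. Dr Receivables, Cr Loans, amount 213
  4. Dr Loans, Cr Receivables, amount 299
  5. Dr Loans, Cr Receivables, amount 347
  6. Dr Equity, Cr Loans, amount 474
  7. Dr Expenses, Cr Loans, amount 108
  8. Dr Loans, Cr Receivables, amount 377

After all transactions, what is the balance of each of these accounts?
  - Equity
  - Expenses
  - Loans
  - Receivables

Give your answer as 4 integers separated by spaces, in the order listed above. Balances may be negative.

After txn 1 (Dr Receivables, Cr Equity, amount 442): Equity=-442 Receivables=442
After txn 2 (Dr Receivables, Cr Expenses, amount 277): Equity=-442 Expenses=-277 Receivables=719
After txn 3 (Dr Receivables, Cr Loans, amount 213): Equity=-442 Expenses=-277 Loans=-213 Receivables=932
After txn 4 (Dr Loans, Cr Receivables, amount 299): Equity=-442 Expenses=-277 Loans=86 Receivables=633
After txn 5 (Dr Loans, Cr Receivables, amount 347): Equity=-442 Expenses=-277 Loans=433 Receivables=286
After txn 6 (Dr Equity, Cr Loans, amount 474): Equity=32 Expenses=-277 Loans=-41 Receivables=286
After txn 7 (Dr Expenses, Cr Loans, amount 108): Equity=32 Expenses=-169 Loans=-149 Receivables=286
After txn 8 (Dr Loans, Cr Receivables, amount 377): Equity=32 Expenses=-169 Loans=228 Receivables=-91

Answer: 32 -169 228 -91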